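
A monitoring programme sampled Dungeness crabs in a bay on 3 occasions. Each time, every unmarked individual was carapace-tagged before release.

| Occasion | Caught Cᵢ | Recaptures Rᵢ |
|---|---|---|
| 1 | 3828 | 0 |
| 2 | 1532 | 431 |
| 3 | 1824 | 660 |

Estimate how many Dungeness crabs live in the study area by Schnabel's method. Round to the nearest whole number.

Marked at large before each occasion: Mᵢ = Σⱼ<ᵢ (Cⱼ − Rⱼ) → M1=0, M2=3828, M3=4929
Σ MᵢCᵢ = 0·3828 + 3828·1532 + 4929·1824 = 0 + 5864496 + 8990496 = 14854992
Σ Rᵢ = 0 + 431 + 660 = 1091
N̂ = 14854992 / 1091 ≈ 13615.9 → 13616

N ≈ 13,616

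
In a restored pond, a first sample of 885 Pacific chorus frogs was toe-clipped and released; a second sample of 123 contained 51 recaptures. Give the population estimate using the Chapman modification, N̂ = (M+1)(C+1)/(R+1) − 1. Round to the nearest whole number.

N ≈ 2112

N̂ = (885+1)(123+1)/(51+1) − 1 = 886·124/52 − 1
= 109864/52 − 1 ≈ 2112.8 − 1 ≈ 2111.8 → 2112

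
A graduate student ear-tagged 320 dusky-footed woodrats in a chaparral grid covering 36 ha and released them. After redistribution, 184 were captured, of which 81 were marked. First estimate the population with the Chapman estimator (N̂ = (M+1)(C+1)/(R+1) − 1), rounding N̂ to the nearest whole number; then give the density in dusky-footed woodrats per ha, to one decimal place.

N̂ = 321·185/82 − 1 = 59385/82 − 1 ≈ 723.2 → 723
Density = N̂ / area = 723 / 36 ≈ 20.08 → 20.1 per ha

density ≈ 20.1 dusky-footed woodrats per ha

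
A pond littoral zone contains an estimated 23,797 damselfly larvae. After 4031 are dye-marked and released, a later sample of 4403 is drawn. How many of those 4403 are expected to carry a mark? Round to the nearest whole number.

expected recaptures ≈ 746

The marked fraction of the population is 4031/23797, so in a sample of 4403 expect C·(M/N) marked.
E[R] = 4031 × 4403 / 23797 = 17748493 / 23797 ≈ 745.8 → 746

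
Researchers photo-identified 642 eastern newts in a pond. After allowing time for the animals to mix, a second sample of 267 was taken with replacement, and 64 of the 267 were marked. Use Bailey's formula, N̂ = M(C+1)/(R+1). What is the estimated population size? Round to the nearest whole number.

N ≈ 2647

N̂ = 642·(267+1)/(64+1) = 642·268/65 = 172056/65 ≈ 2647.0 → 2647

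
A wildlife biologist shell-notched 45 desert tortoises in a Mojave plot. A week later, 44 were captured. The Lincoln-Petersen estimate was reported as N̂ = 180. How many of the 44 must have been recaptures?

R = 11

From N = M·C/R: R = M·C / N = 45·44 / 180 = 1980 / 180 = 11.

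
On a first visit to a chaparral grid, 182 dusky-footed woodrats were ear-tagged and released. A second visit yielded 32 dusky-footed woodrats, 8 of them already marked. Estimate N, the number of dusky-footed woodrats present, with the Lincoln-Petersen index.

N = 728

Lincoln-Petersen assumes M/N = R/C, so N = M·C / R.
N = (182 × 32) / 8 = 5824 / 8 = 728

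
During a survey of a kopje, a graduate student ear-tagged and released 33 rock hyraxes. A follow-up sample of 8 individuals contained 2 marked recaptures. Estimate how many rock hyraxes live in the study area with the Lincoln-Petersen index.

N = 132

N = (33 × 8) / 2 = 264 / 2 = 132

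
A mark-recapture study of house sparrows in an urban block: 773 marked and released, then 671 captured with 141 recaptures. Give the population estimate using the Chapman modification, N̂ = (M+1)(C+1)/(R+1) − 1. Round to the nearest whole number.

N̂ = (773+1)(671+1)/(141+1) − 1 = 774·672/142 − 1
= 520128/142 − 1 ≈ 3662.9 − 1 ≈ 3661.9 → 3662

N ≈ 3662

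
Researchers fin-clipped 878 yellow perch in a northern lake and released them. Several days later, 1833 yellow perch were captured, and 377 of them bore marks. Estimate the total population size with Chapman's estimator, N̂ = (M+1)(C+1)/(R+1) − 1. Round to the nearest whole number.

N ≈ 4264

N̂ = (878+1)(1833+1)/(377+1) − 1 = 879·1834/378 − 1
= 1612086/378 − 1 ≈ 4264.8 − 1 ≈ 4263.8 → 4264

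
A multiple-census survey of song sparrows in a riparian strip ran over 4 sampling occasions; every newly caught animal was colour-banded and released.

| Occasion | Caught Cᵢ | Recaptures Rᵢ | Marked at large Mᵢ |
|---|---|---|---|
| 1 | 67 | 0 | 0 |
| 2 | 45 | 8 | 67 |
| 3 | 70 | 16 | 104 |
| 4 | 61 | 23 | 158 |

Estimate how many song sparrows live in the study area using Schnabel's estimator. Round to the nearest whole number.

N ≈ 424

Σ MᵢCᵢ = 0·67 + 67·45 + 104·70 + 158·61 = 0 + 3015 + 7280 + 9638 = 19933
Σ Rᵢ = 0 + 8 + 16 + 23 = 47
N̂ = 19933 / 47 ≈ 424.1 → 424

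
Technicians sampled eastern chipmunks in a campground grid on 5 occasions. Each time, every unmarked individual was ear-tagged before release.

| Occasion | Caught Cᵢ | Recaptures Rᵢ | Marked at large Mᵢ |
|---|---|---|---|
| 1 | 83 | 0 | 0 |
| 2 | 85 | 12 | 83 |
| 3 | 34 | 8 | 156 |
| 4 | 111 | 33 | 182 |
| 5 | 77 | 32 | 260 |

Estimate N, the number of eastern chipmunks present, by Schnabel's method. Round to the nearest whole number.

Σ MᵢCᵢ = 0·83 + 83·85 + 156·34 + 182·111 + 260·77 = 0 + 7055 + 5304 + 20202 + 20020 = 52581
Σ Rᵢ = 0 + 12 + 8 + 33 + 32 = 85
N̂ = 52581 / 85 ≈ 618.6 → 619

N ≈ 619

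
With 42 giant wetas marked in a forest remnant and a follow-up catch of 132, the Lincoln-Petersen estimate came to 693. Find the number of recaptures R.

R = 8

From N = M·C/R: R = M·C / N = 42·132 / 693 = 5544 / 693 = 8.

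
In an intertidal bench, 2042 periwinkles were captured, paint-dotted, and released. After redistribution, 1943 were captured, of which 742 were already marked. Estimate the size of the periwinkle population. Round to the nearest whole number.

N ≈ 5347

Lincoln-Petersen assumes M/N = R/C, so N = M·C / R.
N = (2042 × 1943) / 742 = 3967606 / 742 ≈ 5347.2 → 5347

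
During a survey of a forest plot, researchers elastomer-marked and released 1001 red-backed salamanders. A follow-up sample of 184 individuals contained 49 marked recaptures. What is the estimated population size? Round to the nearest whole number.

If marked individuals mix randomly, R/C ≈ M/N, giving N ≈ M·C/R.
N = (1001 × 184) / 49 = 184184 / 49 ≈ 3758.9 → 3759

N ≈ 3759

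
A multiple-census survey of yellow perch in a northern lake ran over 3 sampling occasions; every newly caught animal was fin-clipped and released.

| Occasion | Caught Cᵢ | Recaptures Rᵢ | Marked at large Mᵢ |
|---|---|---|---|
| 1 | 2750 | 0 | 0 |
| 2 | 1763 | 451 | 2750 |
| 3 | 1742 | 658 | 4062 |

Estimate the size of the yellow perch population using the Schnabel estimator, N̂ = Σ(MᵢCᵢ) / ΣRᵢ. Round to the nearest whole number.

Σ MᵢCᵢ = 0·2750 + 2750·1763 + 4062·1742 = 0 + 4848250 + 7076004 = 11924254
Σ Rᵢ = 0 + 451 + 658 = 1109
N̂ = 11924254 / 1109 ≈ 10752.3 → 10752

N ≈ 10,752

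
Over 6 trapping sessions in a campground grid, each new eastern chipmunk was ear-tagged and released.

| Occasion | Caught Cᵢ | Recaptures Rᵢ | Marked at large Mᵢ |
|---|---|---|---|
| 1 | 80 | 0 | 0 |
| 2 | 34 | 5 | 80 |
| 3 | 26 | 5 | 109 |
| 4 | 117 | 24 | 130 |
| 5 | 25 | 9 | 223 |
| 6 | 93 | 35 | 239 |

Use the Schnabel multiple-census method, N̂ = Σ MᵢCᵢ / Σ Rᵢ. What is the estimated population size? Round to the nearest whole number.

Σ MᵢCᵢ = 0·80 + 80·34 + 109·26 + 130·117 + 223·25 + 239·93 = 0 + 2720 + 2834 + 15210 + 5575 + 22227 = 48566
Σ Rᵢ = 0 + 5 + 5 + 24 + 9 + 35 = 78
N̂ = 48566 / 78 ≈ 622.6 → 623

N ≈ 623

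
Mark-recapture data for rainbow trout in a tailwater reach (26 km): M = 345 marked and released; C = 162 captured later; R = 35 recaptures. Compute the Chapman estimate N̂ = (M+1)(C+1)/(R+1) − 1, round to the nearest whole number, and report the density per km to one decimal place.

N̂ = 346·163/36 − 1 = 56398/36 − 1 ≈ 1565.6 → 1566
Density = N̂ / area = 1566 / 26 ≈ 60.23 → 60.2 per km

density ≈ 60.2 rainbow trout per km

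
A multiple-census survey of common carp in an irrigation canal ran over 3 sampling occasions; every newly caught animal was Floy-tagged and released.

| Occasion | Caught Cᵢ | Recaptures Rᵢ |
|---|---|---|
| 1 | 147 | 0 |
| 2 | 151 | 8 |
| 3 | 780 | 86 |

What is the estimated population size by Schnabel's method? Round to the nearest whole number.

N ≈ 2643

Marked at large before each occasion: Mᵢ = Σⱼ<ᵢ (Cⱼ − Rⱼ) → M1=0, M2=147, M3=290
Σ MᵢCᵢ = 0·147 + 147·151 + 290·780 = 0 + 22197 + 226200 = 248397
Σ Rᵢ = 0 + 8 + 86 = 94
N̂ = 248397 / 94 ≈ 2642.5 → 2643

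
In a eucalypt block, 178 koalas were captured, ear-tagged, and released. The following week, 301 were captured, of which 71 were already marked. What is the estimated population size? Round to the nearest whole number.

N ≈ 755

Lincoln-Petersen assumes M/N = R/C, so N = M·C / R.
N = (178 × 301) / 71 = 53578 / 71 ≈ 754.6 → 755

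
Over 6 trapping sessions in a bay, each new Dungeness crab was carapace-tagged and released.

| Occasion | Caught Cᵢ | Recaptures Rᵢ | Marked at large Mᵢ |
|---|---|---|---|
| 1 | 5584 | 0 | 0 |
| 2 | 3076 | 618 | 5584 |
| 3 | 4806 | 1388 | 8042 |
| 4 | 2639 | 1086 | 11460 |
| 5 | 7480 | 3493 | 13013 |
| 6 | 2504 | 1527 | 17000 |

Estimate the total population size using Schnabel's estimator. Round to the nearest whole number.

Σ MᵢCᵢ = 0·5584 + 5584·3076 + 8042·4806 + 11460·2639 + 13013·7480 + 17000·2504 = 0 + 17176384 + 38649852 + 30242940 + 97337240 + 42568000 = 225974416
Σ Rᵢ = 0 + 618 + 1388 + 1086 + 3493 + 1527 = 8112
N̂ = 225974416 / 8112 ≈ 27856.8 → 27857

N ≈ 27,857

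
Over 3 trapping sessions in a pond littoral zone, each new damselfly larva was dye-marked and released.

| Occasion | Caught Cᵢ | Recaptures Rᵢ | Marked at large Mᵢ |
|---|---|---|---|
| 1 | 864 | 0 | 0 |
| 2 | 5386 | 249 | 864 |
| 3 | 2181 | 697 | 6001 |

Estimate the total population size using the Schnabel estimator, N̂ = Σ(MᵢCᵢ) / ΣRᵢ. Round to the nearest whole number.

N ≈ 18,754

Σ MᵢCᵢ = 0·864 + 864·5386 + 6001·2181 = 0 + 4653504 + 13088181 = 17741685
Σ Rᵢ = 0 + 249 + 697 = 946
N̂ = 17741685 / 946 ≈ 18754.4 → 18754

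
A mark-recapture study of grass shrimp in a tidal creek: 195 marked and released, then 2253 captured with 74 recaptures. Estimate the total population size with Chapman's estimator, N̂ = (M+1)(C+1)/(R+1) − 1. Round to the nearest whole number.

N̂ = (195+1)(2253+1)/(74+1) − 1 = 196·2254/75 − 1
= 441784/75 − 1 ≈ 5890.45 − 1 ≈ 5889.45 → 5889

N ≈ 5889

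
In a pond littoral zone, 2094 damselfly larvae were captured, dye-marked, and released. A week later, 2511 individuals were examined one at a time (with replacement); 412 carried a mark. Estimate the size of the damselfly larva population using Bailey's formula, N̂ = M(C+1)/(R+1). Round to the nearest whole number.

N ≈ 12,736

N̂ = 2094·(2511+1)/(412+1) = 2094·2512/413 = 5260128/413 ≈ 12736.4 → 12736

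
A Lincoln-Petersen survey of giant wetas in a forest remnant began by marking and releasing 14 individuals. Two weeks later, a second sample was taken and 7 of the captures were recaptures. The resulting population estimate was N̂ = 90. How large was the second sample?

From N = M·C/R: C = N·R / M = 90·7 / 14 = 630 / 14 = 45.

C = 45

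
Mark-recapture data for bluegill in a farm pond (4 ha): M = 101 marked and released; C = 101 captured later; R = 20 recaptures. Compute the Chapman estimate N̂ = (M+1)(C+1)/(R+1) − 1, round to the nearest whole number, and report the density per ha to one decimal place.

N̂ = 102·102/21 − 1 = 10404/21 − 1 ≈ 494.4 → 494
Density = N̂ / area = 494 / 4 ≈ 123.50 → 123.5 per ha

density ≈ 123.5 bluegill per ha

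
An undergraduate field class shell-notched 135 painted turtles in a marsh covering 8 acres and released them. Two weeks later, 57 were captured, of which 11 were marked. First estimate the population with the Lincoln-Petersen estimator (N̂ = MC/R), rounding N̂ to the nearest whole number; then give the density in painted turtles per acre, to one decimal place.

N̂ = 135·57/11 = 7695/11 ≈ 699.5 → 700
Density = N̂ / area = 700 / 8 ≈ 87.50 → 87.5 per acre

density ≈ 87.5 painted turtles per acre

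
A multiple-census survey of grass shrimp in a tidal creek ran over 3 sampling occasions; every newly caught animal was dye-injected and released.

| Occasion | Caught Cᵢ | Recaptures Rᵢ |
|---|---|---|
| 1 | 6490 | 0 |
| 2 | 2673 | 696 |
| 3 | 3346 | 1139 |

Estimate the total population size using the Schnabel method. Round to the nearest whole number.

Marked at large before each occasion: Mᵢ = Σⱼ<ᵢ (Cⱼ − Rⱼ) → M1=0, M2=6490, M3=8467
Σ MᵢCᵢ = 0·6490 + 6490·2673 + 8467·3346 = 0 + 17347770 + 28330582 = 45678352
Σ Rᵢ = 0 + 696 + 1139 = 1835
N̂ = 45678352 / 1835 ≈ 24892.8 → 24893

N ≈ 24,893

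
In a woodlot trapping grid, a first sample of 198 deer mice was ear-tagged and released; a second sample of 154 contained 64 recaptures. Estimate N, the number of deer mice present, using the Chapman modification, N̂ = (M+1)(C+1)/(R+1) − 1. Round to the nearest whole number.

N̂ = (198+1)(154+1)/(64+1) − 1 = 199·155/65 − 1
= 30845/65 − 1 ≈ 474.5 − 1 ≈ 473.5 → 474

N ≈ 474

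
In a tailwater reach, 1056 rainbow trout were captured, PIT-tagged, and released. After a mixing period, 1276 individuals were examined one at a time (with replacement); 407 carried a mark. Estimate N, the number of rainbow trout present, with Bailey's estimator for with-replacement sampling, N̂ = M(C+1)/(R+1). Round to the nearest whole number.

N ≈ 3305

N̂ = 1056·(1276+1)/(407+1) = 1056·1277/408 = 1348512/408 ≈ 3305.2 → 3305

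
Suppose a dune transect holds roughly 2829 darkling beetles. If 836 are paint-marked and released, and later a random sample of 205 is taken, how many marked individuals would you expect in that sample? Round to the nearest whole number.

Expected recaptures E[R] = M·C / N.
E[R] = 836 × 205 / 2829 = 171380 / 2829 ≈ 60.6 → 61

expected recaptures ≈ 61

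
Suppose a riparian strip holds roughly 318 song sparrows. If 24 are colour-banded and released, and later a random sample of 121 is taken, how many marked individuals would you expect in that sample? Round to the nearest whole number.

expected recaptures ≈ 9

Expected recaptures E[R] = M·C / N.
E[R] = 24 × 121 / 318 = 2904 / 318 ≈ 9.1 → 9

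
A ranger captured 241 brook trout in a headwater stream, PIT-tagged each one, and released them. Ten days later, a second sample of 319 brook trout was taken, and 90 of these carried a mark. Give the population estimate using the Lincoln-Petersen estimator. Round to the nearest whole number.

Lincoln-Petersen assumes M/N = R/C, so N = M·C / R.
N = (241 × 319) / 90 = 76879 / 90 ≈ 854.2 → 854

N ≈ 854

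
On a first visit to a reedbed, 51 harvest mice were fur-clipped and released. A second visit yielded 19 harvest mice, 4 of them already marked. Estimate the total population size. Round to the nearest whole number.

N ≈ 242

If marked individuals mix randomly, R/C ≈ M/N, giving N ≈ M·C/R.
N = (51 × 19) / 4 = 969 / 4 ≈ 242.2 → 242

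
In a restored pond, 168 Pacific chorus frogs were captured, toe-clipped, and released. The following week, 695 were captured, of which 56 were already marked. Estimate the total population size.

N = 2085

N = (168 × 695) / 56 = 116760 / 56 = 2085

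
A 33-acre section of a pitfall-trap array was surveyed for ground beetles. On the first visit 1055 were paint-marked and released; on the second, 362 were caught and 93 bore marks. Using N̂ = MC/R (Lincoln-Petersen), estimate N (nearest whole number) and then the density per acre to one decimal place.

N̂ = 1055·362/93 = 381910/93 ≈ 4106.6 → 4107
Density = N̂ / area = 4107 / 33 ≈ 124.45 → 124.5 per acre

density ≈ 124.5 ground beetles per acre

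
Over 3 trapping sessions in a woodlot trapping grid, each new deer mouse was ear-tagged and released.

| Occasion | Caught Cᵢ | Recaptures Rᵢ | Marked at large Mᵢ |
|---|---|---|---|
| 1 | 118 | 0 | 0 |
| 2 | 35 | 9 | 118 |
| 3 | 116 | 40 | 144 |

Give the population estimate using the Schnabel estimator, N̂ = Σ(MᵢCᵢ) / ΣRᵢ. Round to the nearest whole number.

Σ MᵢCᵢ = 0·118 + 118·35 + 144·116 = 0 + 4130 + 16704 = 20834
Σ Rᵢ = 0 + 9 + 40 = 49
N̂ = 20834 / 49 ≈ 425.2 → 425

N ≈ 425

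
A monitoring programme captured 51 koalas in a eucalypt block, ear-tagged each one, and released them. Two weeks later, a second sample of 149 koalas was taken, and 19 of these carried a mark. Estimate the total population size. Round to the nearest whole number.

N ≈ 400

N = (51 × 149) / 19 = 7599 / 19 ≈ 399.9 → 400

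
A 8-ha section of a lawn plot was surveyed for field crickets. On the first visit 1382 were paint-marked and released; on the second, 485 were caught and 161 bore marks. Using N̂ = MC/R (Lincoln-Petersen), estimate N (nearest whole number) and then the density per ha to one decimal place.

N̂ = 1382·485/161 = 670270/161 ≈ 4163.2 → 4163
Density = N̂ / area = 4163 / 8 ≈ 520.38 → 520.4 per ha

density ≈ 520.4 field crickets per ha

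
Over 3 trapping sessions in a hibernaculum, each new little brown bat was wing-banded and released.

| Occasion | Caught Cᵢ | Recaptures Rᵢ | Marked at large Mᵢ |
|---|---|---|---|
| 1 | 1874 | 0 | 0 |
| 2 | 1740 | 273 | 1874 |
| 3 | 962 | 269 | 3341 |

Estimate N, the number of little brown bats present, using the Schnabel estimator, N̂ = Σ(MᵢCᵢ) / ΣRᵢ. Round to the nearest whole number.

Σ MᵢCᵢ = 0·1874 + 1874·1740 + 3341·962 = 0 + 3260760 + 3214042 = 6474802
Σ Rᵢ = 0 + 273 + 269 = 542
N̂ = 6474802 / 542 ≈ 11946.1 → 11946

N ≈ 11,946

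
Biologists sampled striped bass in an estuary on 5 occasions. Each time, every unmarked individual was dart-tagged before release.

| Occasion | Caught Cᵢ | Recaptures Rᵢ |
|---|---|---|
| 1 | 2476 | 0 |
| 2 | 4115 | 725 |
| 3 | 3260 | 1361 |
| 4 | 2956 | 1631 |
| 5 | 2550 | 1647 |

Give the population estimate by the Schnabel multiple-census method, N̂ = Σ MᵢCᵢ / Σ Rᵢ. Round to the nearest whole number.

N ≈ 14,065

Marked at large before each occasion: Mᵢ = Σⱼ<ᵢ (Cⱼ − Rⱼ) → M1=0, M2=2476, M3=5866, M4=7765, M5=9090
Σ MᵢCᵢ = 0·2476 + 2476·4115 + 5866·3260 + 7765·2956 + 9090·2550 = 0 + 10188740 + 19123160 + 22953340 + 23179500 = 75444740
Σ Rᵢ = 0 + 725 + 1361 + 1631 + 1647 = 5364
N̂ = 75444740 / 5364 ≈ 14065.0 → 14065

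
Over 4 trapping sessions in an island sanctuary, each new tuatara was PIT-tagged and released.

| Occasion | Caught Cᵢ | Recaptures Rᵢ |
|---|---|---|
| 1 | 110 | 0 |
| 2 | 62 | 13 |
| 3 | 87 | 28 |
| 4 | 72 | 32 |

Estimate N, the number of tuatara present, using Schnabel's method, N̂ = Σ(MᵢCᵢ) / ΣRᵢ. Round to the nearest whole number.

N ≈ 498

Marked at large before each occasion: Mᵢ = Σⱼ<ᵢ (Cⱼ − Rⱼ) → M1=0, M2=110, M3=159, M4=218
Σ MᵢCᵢ = 0·110 + 110·62 + 159·87 + 218·72 = 0 + 6820 + 13833 + 15696 = 36349
Σ Rᵢ = 0 + 13 + 28 + 32 = 73
N̂ = 36349 / 73 ≈ 497.9 → 498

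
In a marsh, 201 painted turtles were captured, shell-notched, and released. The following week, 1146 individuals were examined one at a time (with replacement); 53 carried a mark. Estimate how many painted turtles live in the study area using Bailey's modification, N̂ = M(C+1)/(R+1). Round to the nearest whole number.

N̂ = 201·(1146+1)/(53+1) = 201·1147/54 = 230547/54 ≈ 4269.4 → 4269

N ≈ 4269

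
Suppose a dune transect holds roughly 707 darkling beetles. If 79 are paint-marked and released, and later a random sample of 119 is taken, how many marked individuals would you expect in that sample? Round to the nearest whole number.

expected recaptures ≈ 13

The marked fraction of the population is 79/707, so in a sample of 119 expect C·(M/N) marked.
E[R] = 79 × 119 / 707 = 9401 / 707 ≈ 13.3 → 13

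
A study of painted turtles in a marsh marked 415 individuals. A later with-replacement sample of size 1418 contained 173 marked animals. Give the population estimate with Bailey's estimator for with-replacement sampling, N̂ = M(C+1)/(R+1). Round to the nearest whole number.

N ≈ 3384

N̂ = 415·(1418+1)/(173+1) = 415·1419/174 = 588885/174 ≈ 3384.4 → 3384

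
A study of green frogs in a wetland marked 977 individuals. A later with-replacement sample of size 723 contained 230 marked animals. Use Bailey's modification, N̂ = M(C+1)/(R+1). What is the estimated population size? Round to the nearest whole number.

N̂ = 977·(723+1)/(230+1) = 977·724/231 = 707348/231 ≈ 3062.1 → 3062

N ≈ 3062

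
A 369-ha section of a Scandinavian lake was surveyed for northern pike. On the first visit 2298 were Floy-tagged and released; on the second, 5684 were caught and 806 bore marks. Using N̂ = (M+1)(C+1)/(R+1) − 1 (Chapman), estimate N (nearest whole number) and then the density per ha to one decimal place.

N̂ = 2299·5685/807 − 1 = 13069815/807 − 1 ≈ 16194.6 → 16195
Density = N̂ / area = 16195 / 369 ≈ 43.89 → 43.9 per ha

density ≈ 43.9 northern pike per ha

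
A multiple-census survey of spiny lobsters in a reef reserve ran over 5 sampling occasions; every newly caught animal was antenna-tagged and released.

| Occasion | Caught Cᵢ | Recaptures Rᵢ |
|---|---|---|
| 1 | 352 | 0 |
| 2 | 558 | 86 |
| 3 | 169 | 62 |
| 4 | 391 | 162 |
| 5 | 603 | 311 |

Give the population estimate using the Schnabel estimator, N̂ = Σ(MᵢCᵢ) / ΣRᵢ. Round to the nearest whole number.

N ≈ 2253

Marked at large before each occasion: Mᵢ = Σⱼ<ᵢ (Cⱼ − Rⱼ) → M1=0, M2=352, M3=824, M4=931, M5=1160
Σ MᵢCᵢ = 0·352 + 352·558 + 824·169 + 931·391 + 1160·603 = 0 + 196416 + 139256 + 364021 + 699480 = 1399173
Σ Rᵢ = 0 + 86 + 62 + 162 + 311 = 621
N̂ = 1399173 / 621 ≈ 2253.1 → 2253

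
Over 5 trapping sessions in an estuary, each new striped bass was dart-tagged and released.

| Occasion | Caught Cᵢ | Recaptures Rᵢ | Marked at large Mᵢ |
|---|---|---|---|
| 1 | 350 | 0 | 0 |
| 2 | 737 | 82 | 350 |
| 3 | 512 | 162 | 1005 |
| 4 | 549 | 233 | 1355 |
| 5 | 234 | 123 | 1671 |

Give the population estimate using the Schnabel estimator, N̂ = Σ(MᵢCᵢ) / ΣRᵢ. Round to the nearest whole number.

N ≈ 3179

Σ MᵢCᵢ = 0·350 + 350·737 + 1005·512 + 1355·549 + 1671·234 = 0 + 257950 + 514560 + 743895 + 391014 = 1907419
Σ Rᵢ = 0 + 82 + 162 + 233 + 123 = 600
N̂ = 1907419 / 600 ≈ 3179.0 → 3179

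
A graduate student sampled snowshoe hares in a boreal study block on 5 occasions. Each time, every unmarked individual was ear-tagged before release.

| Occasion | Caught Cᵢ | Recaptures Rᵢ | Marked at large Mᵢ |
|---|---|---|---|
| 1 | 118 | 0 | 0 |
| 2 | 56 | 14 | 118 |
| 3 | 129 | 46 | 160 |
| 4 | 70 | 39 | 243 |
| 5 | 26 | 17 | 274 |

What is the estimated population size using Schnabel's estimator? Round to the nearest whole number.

N ≈ 443

Σ MᵢCᵢ = 0·118 + 118·56 + 160·129 + 243·70 + 274·26 = 0 + 6608 + 20640 + 17010 + 7124 = 51382
Σ Rᵢ = 0 + 14 + 46 + 39 + 17 = 116
N̂ = 51382 / 116 ≈ 442.9 → 443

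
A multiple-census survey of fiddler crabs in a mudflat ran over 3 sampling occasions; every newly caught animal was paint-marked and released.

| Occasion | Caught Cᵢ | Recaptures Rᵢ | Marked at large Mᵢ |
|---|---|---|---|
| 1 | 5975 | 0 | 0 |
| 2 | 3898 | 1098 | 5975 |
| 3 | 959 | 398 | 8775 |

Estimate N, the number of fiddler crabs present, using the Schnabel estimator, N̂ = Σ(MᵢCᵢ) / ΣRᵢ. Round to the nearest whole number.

Σ MᵢCᵢ = 0·5975 + 5975·3898 + 8775·959 = 0 + 23290550 + 8415225 = 31705775
Σ Rᵢ = 0 + 1098 + 398 = 1496
N̂ = 31705775 / 1496 ≈ 21193.7 → 21194

N ≈ 21,194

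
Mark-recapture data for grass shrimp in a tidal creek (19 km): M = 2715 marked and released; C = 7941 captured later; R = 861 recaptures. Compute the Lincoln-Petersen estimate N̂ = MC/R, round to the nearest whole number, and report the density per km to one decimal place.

density ≈ 1317.9 grass shrimp per km

N̂ = 2715·7941/861 = 21559815/861 ≈ 25040.4 → 25040
Density = N̂ / area = 25040 / 19 ≈ 1317.89 → 1317.9 per km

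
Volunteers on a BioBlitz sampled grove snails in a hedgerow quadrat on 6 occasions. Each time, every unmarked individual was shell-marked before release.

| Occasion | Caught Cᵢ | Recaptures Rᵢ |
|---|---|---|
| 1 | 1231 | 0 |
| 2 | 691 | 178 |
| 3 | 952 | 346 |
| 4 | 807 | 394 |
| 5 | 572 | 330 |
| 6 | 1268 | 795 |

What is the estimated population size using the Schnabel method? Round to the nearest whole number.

Marked at large before each occasion: Mᵢ = Σⱼ<ᵢ (Cⱼ − Rⱼ) → M1=0, M2=1231, M3=1744, M4=2350, M5=2763, M6=3005
Σ MᵢCᵢ = 0·1231 + 1231·691 + 1744·952 + 2350·807 + 2763·572 + 3005·1268 = 0 + 850621 + 1660288 + 1896450 + 1580436 + 3810340 = 9798135
Σ Rᵢ = 0 + 178 + 346 + 394 + 330 + 795 = 2043
N̂ = 9798135 / 2043 ≈ 4796.0 → 4796

N ≈ 4796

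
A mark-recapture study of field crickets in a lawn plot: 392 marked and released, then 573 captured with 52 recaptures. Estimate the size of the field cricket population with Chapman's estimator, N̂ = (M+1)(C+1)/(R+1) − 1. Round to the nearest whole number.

N̂ = (392+1)(573+1)/(52+1) − 1 = 393·574/53 − 1
= 225582/53 − 1 ≈ 4256.3 − 1 ≈ 4255.3 → 4255

N ≈ 4255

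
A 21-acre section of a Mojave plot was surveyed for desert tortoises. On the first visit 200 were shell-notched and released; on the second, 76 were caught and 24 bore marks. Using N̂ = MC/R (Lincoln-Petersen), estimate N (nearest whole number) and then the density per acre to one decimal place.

N̂ = 200·76/24 = 15200/24 ≈ 633.3 → 633
Density = N̂ / area = 633 / 21 ≈ 30.14 → 30.1 per acre

density ≈ 30.1 desert tortoises per acre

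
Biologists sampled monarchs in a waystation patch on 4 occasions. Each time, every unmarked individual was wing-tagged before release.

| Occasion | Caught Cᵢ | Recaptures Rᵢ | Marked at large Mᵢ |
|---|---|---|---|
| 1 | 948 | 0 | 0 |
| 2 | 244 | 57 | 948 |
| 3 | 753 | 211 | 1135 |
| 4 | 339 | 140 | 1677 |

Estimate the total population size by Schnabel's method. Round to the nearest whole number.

N ≈ 4055

Σ MᵢCᵢ = 0·948 + 948·244 + 1135·753 + 1677·339 = 0 + 231312 + 854655 + 568503 = 1654470
Σ Rᵢ = 0 + 57 + 211 + 140 = 408
N̂ = 1654470 / 408 ≈ 4055.1 → 4055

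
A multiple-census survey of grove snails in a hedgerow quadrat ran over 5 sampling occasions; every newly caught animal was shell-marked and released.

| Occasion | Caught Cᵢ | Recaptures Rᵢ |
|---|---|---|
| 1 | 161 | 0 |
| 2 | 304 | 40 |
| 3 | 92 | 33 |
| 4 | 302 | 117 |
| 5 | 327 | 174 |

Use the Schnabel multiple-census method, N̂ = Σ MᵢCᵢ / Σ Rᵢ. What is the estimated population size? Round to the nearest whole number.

Marked at large before each occasion: Mᵢ = Σⱼ<ᵢ (Cⱼ − Rⱼ) → M1=0, M2=161, M3=425, M4=484, M5=669
Σ MᵢCᵢ = 0·161 + 161·304 + 425·92 + 484·302 + 669·327 = 0 + 48944 + 39100 + 146168 + 218763 = 452975
Σ Rᵢ = 0 + 40 + 33 + 117 + 174 = 364
N̂ = 452975 / 364 ≈ 1244.4 → 1244

N ≈ 1244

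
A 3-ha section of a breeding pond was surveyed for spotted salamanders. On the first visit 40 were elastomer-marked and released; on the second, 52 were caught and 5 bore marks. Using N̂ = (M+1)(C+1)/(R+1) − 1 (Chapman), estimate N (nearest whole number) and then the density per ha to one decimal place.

N̂ = 41·53/6 − 1 = 2173/6 − 1 ≈ 361.2 → 361
Density = N̂ / area = 361 / 3 ≈ 120.33 → 120.3 per ha

density ≈ 120.3 spotted salamanders per ha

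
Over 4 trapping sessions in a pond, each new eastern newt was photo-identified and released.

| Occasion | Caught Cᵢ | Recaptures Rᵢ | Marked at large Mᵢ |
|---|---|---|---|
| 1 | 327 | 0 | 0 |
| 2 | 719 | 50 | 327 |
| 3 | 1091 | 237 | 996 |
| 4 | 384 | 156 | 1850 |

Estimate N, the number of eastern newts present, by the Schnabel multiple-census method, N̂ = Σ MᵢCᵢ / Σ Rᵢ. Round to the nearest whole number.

Σ MᵢCᵢ = 0·327 + 327·719 + 996·1091 + 1850·384 = 0 + 235113 + 1086636 + 710400 = 2032149
Σ Rᵢ = 0 + 50 + 237 + 156 = 443
N̂ = 2032149 / 443 ≈ 4587.2 → 4587

N ≈ 4587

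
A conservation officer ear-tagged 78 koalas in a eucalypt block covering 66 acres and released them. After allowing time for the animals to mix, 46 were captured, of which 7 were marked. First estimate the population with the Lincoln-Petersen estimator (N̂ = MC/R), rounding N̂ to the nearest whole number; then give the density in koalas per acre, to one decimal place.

density ≈ 7.8 koalas per acre

N̂ = 78·46/7 = 3588/7 ≈ 512.6 → 513
Density = N̂ / area = 513 / 66 ≈ 7.77 → 7.8 per acre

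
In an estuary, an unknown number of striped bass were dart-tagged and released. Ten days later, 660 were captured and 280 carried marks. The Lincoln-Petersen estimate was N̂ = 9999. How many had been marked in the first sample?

M = 4242

From N = M·C/R: M = N·R / C = 9999·280 / 660 = 2799720 / 660 = 4242.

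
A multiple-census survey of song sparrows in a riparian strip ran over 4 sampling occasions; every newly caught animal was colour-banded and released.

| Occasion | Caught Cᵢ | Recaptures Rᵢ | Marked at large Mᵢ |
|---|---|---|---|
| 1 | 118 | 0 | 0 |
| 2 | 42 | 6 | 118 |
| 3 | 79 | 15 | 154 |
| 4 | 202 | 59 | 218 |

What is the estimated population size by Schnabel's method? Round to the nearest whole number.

Σ MᵢCᵢ = 0·118 + 118·42 + 154·79 + 218·202 = 0 + 4956 + 12166 + 44036 = 61158
Σ Rᵢ = 0 + 6 + 15 + 59 = 80
N̂ = 61158 / 80 ≈ 764.48 → 764

N ≈ 764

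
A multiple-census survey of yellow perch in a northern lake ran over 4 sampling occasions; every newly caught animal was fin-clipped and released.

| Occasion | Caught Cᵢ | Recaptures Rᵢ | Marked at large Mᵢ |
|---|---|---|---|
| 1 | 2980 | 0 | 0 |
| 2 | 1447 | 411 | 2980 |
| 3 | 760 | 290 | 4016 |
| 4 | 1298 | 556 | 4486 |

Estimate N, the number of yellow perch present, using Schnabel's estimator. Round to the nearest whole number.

N ≈ 10,491

Σ MᵢCᵢ = 0·2980 + 2980·1447 + 4016·760 + 4486·1298 = 0 + 4312060 + 3052160 + 5822828 = 13187048
Σ Rᵢ = 0 + 411 + 290 + 556 = 1257
N̂ = 13187048 / 1257 ≈ 10490.9 → 10491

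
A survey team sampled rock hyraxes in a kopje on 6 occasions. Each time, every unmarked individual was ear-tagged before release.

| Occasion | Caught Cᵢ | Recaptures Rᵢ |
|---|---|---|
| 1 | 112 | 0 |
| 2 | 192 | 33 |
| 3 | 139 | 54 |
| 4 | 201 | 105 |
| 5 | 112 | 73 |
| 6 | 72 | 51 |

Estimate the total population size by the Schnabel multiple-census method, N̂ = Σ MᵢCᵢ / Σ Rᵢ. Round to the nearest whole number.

N ≈ 686

Marked at large before each occasion: Mᵢ = Σⱼ<ᵢ (Cⱼ − Rⱼ) → M1=0, M2=112, M3=271, M4=356, M5=452, M6=491
Σ MᵢCᵢ = 0·112 + 112·192 + 271·139 + 356·201 + 452·112 + 491·72 = 0 + 21504 + 37669 + 71556 + 50624 + 35352 = 216705
Σ Rᵢ = 0 + 33 + 54 + 105 + 73 + 51 = 316
N̂ = 216705 / 316 ≈ 685.8 → 686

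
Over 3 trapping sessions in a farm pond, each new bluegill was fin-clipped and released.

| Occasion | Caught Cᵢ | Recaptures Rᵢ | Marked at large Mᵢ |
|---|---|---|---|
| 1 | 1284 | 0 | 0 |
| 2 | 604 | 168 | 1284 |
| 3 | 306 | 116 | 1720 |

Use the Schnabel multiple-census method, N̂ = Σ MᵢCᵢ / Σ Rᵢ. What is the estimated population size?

N = 4584

Σ MᵢCᵢ = 0·1284 + 1284·604 + 1720·306 = 0 + 775536 + 526320 = 1301856
Σ Rᵢ = 0 + 168 + 116 = 284
N̂ = 1301856 / 284 = 4584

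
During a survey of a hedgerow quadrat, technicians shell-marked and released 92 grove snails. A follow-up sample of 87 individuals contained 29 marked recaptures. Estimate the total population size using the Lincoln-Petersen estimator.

N = (92 × 87) / 29 = 8004 / 29 = 276

N = 276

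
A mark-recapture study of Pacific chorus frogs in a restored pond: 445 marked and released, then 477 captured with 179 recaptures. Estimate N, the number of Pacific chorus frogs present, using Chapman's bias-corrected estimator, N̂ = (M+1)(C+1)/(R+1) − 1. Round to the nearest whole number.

N ≈ 1183

N̂ = (445+1)(477+1)/(179+1) − 1 = 446·478/180 − 1
= 213188/180 − 1 ≈ 1184.4 − 1 ≈ 1183.4 → 1183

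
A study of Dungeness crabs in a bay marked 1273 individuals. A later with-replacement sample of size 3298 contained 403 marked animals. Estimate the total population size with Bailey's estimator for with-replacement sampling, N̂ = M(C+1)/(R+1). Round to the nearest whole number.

N ≈ 10,395

N̂ = 1273·(3298+1)/(403+1) = 1273·3299/404 = 4199627/404 ≈ 10395.1 → 10395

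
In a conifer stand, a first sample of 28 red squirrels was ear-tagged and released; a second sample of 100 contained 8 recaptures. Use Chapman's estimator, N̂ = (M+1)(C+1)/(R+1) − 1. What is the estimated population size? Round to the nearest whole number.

N ≈ 324

N̂ = (28+1)(100+1)/(8+1) − 1 = 29·101/9 − 1
= 2929/9 − 1 ≈ 325.4 − 1 ≈ 324.4 → 324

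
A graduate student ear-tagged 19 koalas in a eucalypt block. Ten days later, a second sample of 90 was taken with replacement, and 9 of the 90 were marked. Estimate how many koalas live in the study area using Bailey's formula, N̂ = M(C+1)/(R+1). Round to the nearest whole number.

N ≈ 173

N̂ = 19·(90+1)/(9+1) = 19·91/10 = 1729/10 ≈ 172.9 → 173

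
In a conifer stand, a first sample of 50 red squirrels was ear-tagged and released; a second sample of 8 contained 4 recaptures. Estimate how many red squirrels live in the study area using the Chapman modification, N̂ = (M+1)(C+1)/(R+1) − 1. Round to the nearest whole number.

N̂ = (50+1)(8+1)/(4+1) − 1 = 51·9/5 − 1
= 459/5 − 1 ≈ 91.8 − 1 ≈ 90.8 → 91

N ≈ 91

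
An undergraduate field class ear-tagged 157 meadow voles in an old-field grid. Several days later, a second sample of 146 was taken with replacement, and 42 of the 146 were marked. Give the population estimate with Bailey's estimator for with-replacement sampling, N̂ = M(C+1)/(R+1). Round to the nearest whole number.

N ≈ 537

N̂ = 157·(146+1)/(42+1) = 157·147/43 = 23079/43 ≈ 536.7 → 537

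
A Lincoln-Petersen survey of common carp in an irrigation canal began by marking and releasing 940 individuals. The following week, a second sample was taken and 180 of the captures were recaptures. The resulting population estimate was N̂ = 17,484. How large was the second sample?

C = 3348

From N = M·C/R: C = N·R / M = 17484·180 / 940 = 3147120 / 940 = 3348.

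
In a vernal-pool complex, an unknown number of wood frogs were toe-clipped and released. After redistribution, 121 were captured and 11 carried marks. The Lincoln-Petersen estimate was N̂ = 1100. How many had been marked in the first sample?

M = 100

From N = M·C/R: M = N·R / C = 1100·11 / 121 = 12100 / 121 = 100.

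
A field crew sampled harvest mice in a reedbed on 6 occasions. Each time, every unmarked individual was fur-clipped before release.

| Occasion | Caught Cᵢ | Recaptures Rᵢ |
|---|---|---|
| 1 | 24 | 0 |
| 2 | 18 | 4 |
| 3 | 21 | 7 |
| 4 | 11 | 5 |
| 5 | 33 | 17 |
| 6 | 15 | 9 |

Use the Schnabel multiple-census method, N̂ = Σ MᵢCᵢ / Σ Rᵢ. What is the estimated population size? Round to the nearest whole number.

Marked at large before each occasion: Mᵢ = Σⱼ<ᵢ (Cⱼ − Rⱼ) → M1=0, M2=24, M3=38, M4=52, M5=58, M6=74
Σ MᵢCᵢ = 0·24 + 24·18 + 38·21 + 52·11 + 58·33 + 74·15 = 0 + 432 + 798 + 572 + 1914 + 1110 = 4826
Σ Rᵢ = 0 + 4 + 7 + 5 + 17 + 9 = 42
N̂ = 4826 / 42 ≈ 114.9 → 115

N ≈ 115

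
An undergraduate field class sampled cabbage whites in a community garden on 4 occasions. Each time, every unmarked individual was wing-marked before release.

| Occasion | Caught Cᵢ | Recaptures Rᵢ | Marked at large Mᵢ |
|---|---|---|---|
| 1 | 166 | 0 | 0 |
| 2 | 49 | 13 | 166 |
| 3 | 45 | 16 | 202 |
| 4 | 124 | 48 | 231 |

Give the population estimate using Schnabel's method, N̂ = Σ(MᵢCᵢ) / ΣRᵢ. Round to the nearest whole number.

N ≈ 596

Σ MᵢCᵢ = 0·166 + 166·49 + 202·45 + 231·124 = 0 + 8134 + 9090 + 28644 = 45868
Σ Rᵢ = 0 + 13 + 16 + 48 = 77
N̂ = 45868 / 77 ≈ 595.7 → 596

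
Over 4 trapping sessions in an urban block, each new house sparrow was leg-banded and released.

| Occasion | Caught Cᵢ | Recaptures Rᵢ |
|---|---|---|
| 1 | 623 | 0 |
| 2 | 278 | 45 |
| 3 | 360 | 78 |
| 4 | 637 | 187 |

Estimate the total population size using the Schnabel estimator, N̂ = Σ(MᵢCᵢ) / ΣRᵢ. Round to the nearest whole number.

Marked at large before each occasion: Mᵢ = Σⱼ<ᵢ (Cⱼ − Rⱼ) → M1=0, M2=623, M3=856, M4=1138
Σ MᵢCᵢ = 0·623 + 623·278 + 856·360 + 1138·637 = 0 + 173194 + 308160 + 724906 = 1206260
Σ Rᵢ = 0 + 45 + 78 + 187 = 310
N̂ = 1206260 / 310 ≈ 3891.2 → 3891

N ≈ 3891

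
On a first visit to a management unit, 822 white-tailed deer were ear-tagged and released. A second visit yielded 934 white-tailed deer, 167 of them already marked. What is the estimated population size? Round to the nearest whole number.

N ≈ 4597

The marked fraction in the recapture sample should equal the marked fraction in the population: 167/934 = 822/N.
N = (822 × 934) / 167 = 767748 / 167 ≈ 4597.3 → 4597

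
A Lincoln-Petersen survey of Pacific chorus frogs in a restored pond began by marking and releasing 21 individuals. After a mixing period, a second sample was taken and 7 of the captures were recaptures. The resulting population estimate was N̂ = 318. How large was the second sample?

C = 106

From N = M·C/R: C = N·R / M = 318·7 / 21 = 2226 / 21 = 106.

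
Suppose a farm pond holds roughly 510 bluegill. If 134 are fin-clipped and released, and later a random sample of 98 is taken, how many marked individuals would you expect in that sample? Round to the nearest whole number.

expected recaptures ≈ 26

Expected recaptures E[R] = M·C / N.
E[R] = 134 × 98 / 510 = 13132 / 510 ≈ 25.7 → 26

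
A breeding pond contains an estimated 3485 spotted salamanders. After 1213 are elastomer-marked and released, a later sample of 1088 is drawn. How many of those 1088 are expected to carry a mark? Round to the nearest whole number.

The marked fraction of the population is 1213/3485, so in a sample of 1088 expect C·(M/N) marked.
E[R] = 1213 × 1088 / 3485 = 1319744 / 3485 ≈ 378.7 → 379

expected recaptures ≈ 379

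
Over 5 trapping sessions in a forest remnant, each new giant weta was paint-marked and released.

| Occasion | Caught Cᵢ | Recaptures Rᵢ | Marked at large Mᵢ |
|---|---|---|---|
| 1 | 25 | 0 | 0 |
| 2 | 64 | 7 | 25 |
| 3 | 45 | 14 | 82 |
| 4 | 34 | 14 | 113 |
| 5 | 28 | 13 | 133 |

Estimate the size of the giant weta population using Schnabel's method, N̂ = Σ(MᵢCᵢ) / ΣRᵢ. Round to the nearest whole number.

N ≈ 268

Σ MᵢCᵢ = 0·25 + 25·64 + 82·45 + 113·34 + 133·28 = 0 + 1600 + 3690 + 3842 + 3724 = 12856
Σ Rᵢ = 0 + 7 + 14 + 14 + 13 = 48
N̂ = 12856 / 48 ≈ 267.8 → 268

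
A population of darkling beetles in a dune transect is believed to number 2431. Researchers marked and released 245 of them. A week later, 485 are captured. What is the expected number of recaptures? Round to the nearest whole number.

The marked fraction of the population is 245/2431, so in a sample of 485 expect C·(M/N) marked.
E[R] = 245 × 485 / 2431 = 118825 / 2431 ≈ 48.9 → 49

expected recaptures ≈ 49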